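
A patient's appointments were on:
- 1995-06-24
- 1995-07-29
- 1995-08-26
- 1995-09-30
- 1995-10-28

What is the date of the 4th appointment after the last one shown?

Every date is a Saturday; gaps 35, 28, 35, 28 days.
Each is the last Saturday of its month (at least one falls on the 29th or later, ruling out '4th Saturday').
Last Saturday of November 1995: 1995-11-25.
Last Saturday of December 1995: 1995-12-30.
January 1996 ends with Saturday 1996-01-27.
February 1996 ends with Saturday 1996-02-24.

1996-02-24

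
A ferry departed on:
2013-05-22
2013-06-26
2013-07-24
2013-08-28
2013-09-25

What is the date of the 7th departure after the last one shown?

2014-04-23

All dates are Wednesdays, 35, 28, 35, 28 days apart.
Specifically, the 4th Wednesday of each month.
October 2013 — 4th Wednesday is 2013-10-23.
4th Wednesday of November 2013: 2013-11-27.
4th Wednesday of December 2013: 2013-12-25.
January 2014 — 4th Wednesday is 2014-01-22.
4th Wednesday of February 2014: 2014-02-26.
4th Wednesday of March 2014: 2014-03-26.
4th Wednesday of April 2014: 2014-04-23.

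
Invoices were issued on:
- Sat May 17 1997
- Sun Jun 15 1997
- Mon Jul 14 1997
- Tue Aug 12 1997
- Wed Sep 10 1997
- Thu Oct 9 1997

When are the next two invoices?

Fri Nov 7 1997, Sat Dec 6 1997

Gaps between consecutive events: 29, 29, 29, 29, 29 days — a constant 29-day interval.
Thu Oct 9 1997 + 29 days = Fri Nov 7 1997.
Fri Nov 7 1997 + 29 days = Sat Dec 6 1997.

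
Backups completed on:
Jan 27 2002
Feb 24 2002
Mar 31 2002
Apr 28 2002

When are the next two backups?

May 26 2002, Jun 30 2002

Every date is a Sunday; gaps 28, 35, 28 days.
Each is the last Sunday of its month (at least one falls on the 29th or later, ruling out '4th Sunday').
May 2002 ends with Sunday May 26 2002.
June 2002 ends with Sunday Jun 30 2002.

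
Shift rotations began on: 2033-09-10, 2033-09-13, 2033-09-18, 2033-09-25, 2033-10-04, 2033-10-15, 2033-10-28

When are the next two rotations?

Gaps: 3, 5, 7, 9, 11, 13 days — each gap is 2 larger than the previous one.
Next gap: 15 days. 2033-10-28 + 15 days = 2033-11-12.
Next gap: 17 days. 2033-11-12 + 17 days = 2033-11-29.

2033-11-12, 2033-11-29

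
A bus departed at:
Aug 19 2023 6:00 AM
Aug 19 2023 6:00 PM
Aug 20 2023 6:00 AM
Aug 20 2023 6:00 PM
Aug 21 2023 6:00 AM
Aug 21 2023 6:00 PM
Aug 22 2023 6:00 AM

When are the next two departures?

Aug 22 2023 6:00 PM, Aug 23 2023 6:00 AM

The interval is a steady 12 hours (12, 12, 12, 12, 12, 12).
Aug 22 2023 6:00 AM + 12 h = Aug 22 2023 6:00 PM.
Aug 22 2023 6:00 PM + 12 h = Aug 23 2023 6:00 AM.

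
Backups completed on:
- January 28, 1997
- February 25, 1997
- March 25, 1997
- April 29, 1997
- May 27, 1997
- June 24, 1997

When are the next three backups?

July 29, 1997; August 26, 1997; September 30, 1997

All Tuesdays; the gaps (28, 28, 35, 28, 28) vary with month length.
This is the last Tuesday of each month.
Last Tuesday of July 1997: July 29, 1997.
Last Tuesday of August 1997: August 26, 1997.
Last Tuesday of September 1997: September 30, 1997.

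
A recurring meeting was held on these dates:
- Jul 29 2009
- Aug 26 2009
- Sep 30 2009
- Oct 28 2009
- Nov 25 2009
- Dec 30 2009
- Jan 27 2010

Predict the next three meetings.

Feb 24 2010, Mar 31 2010, Apr 28 2010

These are Wednesdays with 28, 35, 28, 28, 35, 28-day gaps.
Each is the final Wednesday of its month — Jul 29 2009 is past the 28th, so '4th Wednesday' doesn't fit.
February 2010 ends with Wednesday Feb 24 2010.
Last Wednesday of March 2010: Mar 31 2010.
Last Wednesday of April 2010: Apr 28 2010.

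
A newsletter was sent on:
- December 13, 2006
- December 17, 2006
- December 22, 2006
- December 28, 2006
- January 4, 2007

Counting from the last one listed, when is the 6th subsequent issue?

Gaps: 4, 5, 6, 7 days — each gap is 1 larger than the previous one.
Next gap: 8 days. January 4, 2007 + 8 days = January 12, 2007.
Next gap: 9 days. January 12, 2007 + 9 days = January 21, 2007.
Next gap: 10 days. January 21, 2007 + 10 days = January 31, 2007.
Next gap: 11 days. January 31, 2007 + 11 days = February 11, 2007.
Next gap: 12 days. February 11, 2007 + 12 days = February 23, 2007.
Next gap: 13 days. February 23, 2007 + 13 days = March 8, 2007.

March 8, 2007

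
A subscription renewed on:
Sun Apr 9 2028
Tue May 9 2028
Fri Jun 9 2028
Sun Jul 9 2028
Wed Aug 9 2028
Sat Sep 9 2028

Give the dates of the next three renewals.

Mon Oct 9 2028, Thu Nov 9 2028, Sat Dec 9 2028

Gaps: 30, 31, 30, 31, 31 days — not constant. Every event is on the 9th of the month.
Pattern: the 9th of each month.
October 2028: Mon Oct 9 2028.
Next: November 2028 → Thu Nov 9 2028.
December 2028: Sat Dec 9 2028.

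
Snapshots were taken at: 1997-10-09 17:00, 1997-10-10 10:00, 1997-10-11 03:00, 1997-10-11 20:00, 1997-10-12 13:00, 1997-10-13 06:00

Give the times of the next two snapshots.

Gaps: 17, 17, 17, 17, 17 hours — each event is 17 hours after the previous one.
1997-10-13 06:00 + 17 h = 1997-10-13 23:00.
1997-10-13 23:00 + 17 h = 1997-10-14 16:00.

1997-10-13 23:00, 1997-10-14 16:00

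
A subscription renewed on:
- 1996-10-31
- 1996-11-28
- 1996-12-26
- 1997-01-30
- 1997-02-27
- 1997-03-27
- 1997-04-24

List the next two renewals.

1997-05-29, 1997-06-26

All Thursdays; the gaps (28, 28, 35, 28, 28, 28) vary with month length.
This is the last Thursday of each month.
Last Thursday of May 1997: 1997-05-29.
Last Thursday of June 1997: 1997-06-26.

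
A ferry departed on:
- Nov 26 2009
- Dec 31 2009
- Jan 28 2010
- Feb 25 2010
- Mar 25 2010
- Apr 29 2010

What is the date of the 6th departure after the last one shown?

Oct 28 2010

All Thursdays; the gaps (35, 28, 28, 28, 35) vary with month length.
This is the last Thursday of each month.
May 2010 ends with Thursday May 27 2010.
Last Thursday of June 2010: Jun 24 2010.
July 2010 ends with Thursday Jul 29 2010.
Last Thursday of August 2010: Aug 26 2010.
Last Thursday of September 2010: Sep 30 2010.
October 2010 ends with Thursday Oct 28 2010.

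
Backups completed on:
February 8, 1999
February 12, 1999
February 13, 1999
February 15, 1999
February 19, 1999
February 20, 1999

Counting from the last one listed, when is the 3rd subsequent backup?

Gaps: 4, 1, 2, 4, 1 days — not constant, but cyclic with period 3.
The events fall on every Monday, Friday and Saturday.
Next Monday: February 22, 1999.
The following Friday is February 26, 1999.
The following Saturday is February 27, 1999.

February 27, 1999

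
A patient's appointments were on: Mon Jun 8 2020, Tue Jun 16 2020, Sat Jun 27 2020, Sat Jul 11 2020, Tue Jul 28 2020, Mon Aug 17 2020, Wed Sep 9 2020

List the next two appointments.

Mon Oct 5 2020, Tue Nov 3 2020

Intervals are 8, 11, 14, 17, 20, 23 days — an arithmetic progression with common difference 3.
Next gap: 26 days. Wed Sep 9 2020 + 26 days = Mon Oct 5 2020.
Next gap: 29 days. Mon Oct 5 2020 + 29 days = Tue Nov 3 2020.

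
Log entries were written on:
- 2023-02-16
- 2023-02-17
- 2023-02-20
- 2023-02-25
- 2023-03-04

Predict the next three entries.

Intervals are 1, 3, 5, 7 days — an arithmetic progression with common difference 2.
Next gap: 9 days. 2023-03-04 + 9 days = 2023-03-13.
Next gap: 11 days. 2023-03-13 + 11 days = 2023-03-24.
Next gap: 13 days. 2023-03-24 + 13 days = 2023-04-06.

2023-03-13, 2023-03-24, 2023-04-06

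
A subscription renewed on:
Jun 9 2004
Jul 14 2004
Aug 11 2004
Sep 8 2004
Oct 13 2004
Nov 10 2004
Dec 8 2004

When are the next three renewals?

Gaps: 35, 28, 28, 35, 28, 28 days — a mix of 28 and 35. Every date is a Wednesday.
Each is the 2nd Wednesday of its month.
January 2005 — 2nd Wednesday is Jan 12 2005.
February 2005 — 2nd Wednesday is Feb 9 2005.
2nd Wednesday of March 2005: Mar 9 2005.

Jan 12 2005, Feb 9 2005, Mar 9 2005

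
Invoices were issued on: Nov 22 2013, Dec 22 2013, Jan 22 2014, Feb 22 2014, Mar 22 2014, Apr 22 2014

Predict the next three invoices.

Gaps: 30, 31, 31, 28, 31 days — not constant. Every event is on the 22nd of the month.
Pattern: the 22nd of each month.
May 2014: May 22 2014.
June 2014: Jun 22 2014.
Next: July 2014 → Jul 22 2014.

May 22 2014, Jun 22 2014, Jul 22 2014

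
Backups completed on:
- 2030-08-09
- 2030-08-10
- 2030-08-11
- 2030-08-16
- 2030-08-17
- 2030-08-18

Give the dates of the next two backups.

2030-08-23, 2030-08-24

Every event lands on a Friday or Saturday or Sunday (gaps cycle 1, 1, 5, 1, 1).
So the schedule is: every Friday, Saturday and Sunday.
The following Friday is 2030-08-23.
The following Saturday is 2030-08-24.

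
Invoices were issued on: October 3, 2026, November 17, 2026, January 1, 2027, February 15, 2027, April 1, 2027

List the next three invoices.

The spacing is 45, 45, 45, 45 days — always 45 days.
April 1, 2027 + 45 days = May 16, 2027.
May 16, 2027 + 45 days = June 30, 2027.
June 30, 2027 + 45 days = August 14, 2027.

May 16, 2027; June 30, 2027; August 14, 2027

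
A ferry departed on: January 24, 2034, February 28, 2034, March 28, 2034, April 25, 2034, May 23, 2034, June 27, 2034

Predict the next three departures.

All dates are Tuesdays, 35, 28, 28, 28, 35 days apart.
Specifically, the 4th Tuesday of each month.
4th Tuesday of July 2034: July 25, 2034.
August 2034 — 4th Tuesday is August 22, 2034.
September 2034 — 4th Tuesday is September 26, 2034.

July 25, 2034; August 22, 2034; September 26, 2034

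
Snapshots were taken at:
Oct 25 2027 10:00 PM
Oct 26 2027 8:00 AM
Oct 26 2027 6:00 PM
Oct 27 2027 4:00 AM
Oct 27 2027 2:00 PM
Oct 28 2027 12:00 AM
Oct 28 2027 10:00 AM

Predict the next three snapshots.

Oct 28 2027 8:00 PM, Oct 29 2027 6:00 AM, Oct 29 2027 4:00 PM

The interval is a steady 10 hours (10, 10, 10, 10, 10, 10).
Oct 28 2027 10:00 AM + 10 h = Oct 28 2027 8:00 PM.
Oct 28 2027 8:00 PM + 10 h = Oct 29 2027 6:00 AM.
Oct 29 2027 6:00 AM + 10 h = Oct 29 2027 4:00 PM.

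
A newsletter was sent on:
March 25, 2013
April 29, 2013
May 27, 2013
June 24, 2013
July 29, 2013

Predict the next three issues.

All Mondays; the gaps (35, 28, 28, 35) vary with month length.
This is the last Monday of each month.
August 2013 ends with Monday August 26, 2013.
September 2013 ends with Monday September 30, 2013.
Last Monday of October 2013: October 28, 2013.

August 26, 2013; September 30, 2013; October 28, 2013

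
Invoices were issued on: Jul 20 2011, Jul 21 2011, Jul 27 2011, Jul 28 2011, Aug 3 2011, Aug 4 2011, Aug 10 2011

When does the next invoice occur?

The gap pattern 1, 6, 1, 6, 1, 6 repeats every 2 events.
These are the Wednesdays and Thursdays of each week.
The following Thursday is Aug 11 2011.

Aug 11 2011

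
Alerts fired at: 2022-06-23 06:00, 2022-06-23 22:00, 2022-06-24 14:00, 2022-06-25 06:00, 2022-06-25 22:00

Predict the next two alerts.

2022-06-26 14:00, 2022-06-27 06:00

Gaps: 16, 16, 16, 16 hours — each event is 16 hours after the previous one.
2022-06-25 22:00 + 16 h = 2022-06-26 14:00.
2022-06-26 14:00 + 16 h = 2022-06-27 06:00.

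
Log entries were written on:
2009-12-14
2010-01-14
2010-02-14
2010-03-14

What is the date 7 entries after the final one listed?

Gaps: 31, 31, 28 days — not constant. Every event is on the 14th of the month.
Pattern: the 14th of each month.
Next: April 2010 → 2010-04-14.
Next: May 2010 → 2010-05-14.
June 2010: 2010-06-14.
Next: July 2010 → 2010-07-14.
Next: August 2010 → 2010-08-14.
Next: September 2010 → 2010-09-14.
Next: October 2010 → 2010-10-14.

2010-10-14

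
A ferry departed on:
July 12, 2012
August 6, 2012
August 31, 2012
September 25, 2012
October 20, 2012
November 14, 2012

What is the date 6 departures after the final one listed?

April 13, 2013

The spacing is 25, 25, 25, 25, 25 days — always 25 days.
November 14, 2012 + 25 days = December 9, 2012.
December 9, 2012 + 25 days = January 3, 2013.
January 3, 2013 + 25 days = January 28, 2013.
January 28, 2013 + 25 days = February 22, 2013.
February 22, 2013 + 25 days = March 19, 2013.
March 19, 2013 + 25 days = April 13, 2013.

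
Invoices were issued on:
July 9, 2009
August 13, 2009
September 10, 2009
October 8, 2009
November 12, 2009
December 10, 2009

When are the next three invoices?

Gaps: 35, 28, 28, 35, 28 days — a mix of 28 and 35. Every date is a Thursday.
Each is the 2nd Thursday of its month.
January 2010 — 2nd Thursday is January 14, 2010.
February 2010 — 2nd Thursday is February 11, 2010.
2nd Thursday of March 2010: March 11, 2010.

January 14, 2010; February 11, 2010; March 11, 2010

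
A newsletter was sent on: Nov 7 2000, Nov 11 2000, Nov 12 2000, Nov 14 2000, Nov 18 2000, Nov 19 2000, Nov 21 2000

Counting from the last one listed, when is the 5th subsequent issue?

Dec 3 2000

Every event lands on a Tuesday or Saturday or Sunday (gaps cycle 4, 1, 2, 4, 1, 2).
So the schedule is: every Tuesday, Saturday and Sunday.
Next Saturday: Nov 25 2000.
Next Sunday: Nov 26 2000.
Next Tuesday: Nov 28 2000.
Next Saturday: Dec 2 2000.
The following Sunday is Dec 3 2000.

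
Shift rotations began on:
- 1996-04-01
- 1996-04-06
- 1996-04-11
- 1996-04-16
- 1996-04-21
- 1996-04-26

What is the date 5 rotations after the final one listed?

1996-05-21

The spacing is 5, 5, 5, 5, 5 days — always 5 days.
1996-04-26 + 5 days = 1996-05-01.
1996-05-01 + 5 days = 1996-05-06.
1996-05-06 + 5 days = 1996-05-11.
1996-05-11 + 5 days = 1996-05-16.
1996-05-16 + 5 days = 1996-05-21.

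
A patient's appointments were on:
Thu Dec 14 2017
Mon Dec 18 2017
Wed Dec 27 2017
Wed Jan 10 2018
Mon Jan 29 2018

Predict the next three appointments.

Thu Feb 22 2018, Fri Mar 23 2018, Thu Apr 26 2018

Gaps: 4, 9, 14, 19 days — each gap is 5 larger than the previous one.
Next gap: 24 days. Mon Jan 29 2018 + 24 days = Thu Feb 22 2018.
Next gap: 29 days. Thu Feb 22 2018 + 29 days = Fri Mar 23 2018.
Next gap: 34 days. Fri Mar 23 2018 + 34 days = Thu Apr 26 2018.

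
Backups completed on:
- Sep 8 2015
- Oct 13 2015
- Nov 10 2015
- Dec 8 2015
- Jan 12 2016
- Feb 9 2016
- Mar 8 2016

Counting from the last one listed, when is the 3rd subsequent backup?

Jun 14 2016

All dates are Tuesdays, 35, 28, 28, 35, 28, 28 days apart.
Specifically, the 2nd Tuesday of each month.
April 2016 — 2nd Tuesday is Apr 12 2016.
May 2016 — 2nd Tuesday is May 10 2016.
June 2016 — 2nd Tuesday is Jun 14 2016.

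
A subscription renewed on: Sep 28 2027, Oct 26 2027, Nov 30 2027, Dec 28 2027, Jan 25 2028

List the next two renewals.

Feb 29 2028, Mar 28 2028

Every date is a Tuesday; gaps 28, 35, 28, 28 days.
Each is the last Tuesday of its month (at least one falls on the 29th or later, ruling out '4th Tuesday').
February 2028 ends with Tuesday Feb 29 2028.
Last Tuesday of March 2028: Mar 28 2028.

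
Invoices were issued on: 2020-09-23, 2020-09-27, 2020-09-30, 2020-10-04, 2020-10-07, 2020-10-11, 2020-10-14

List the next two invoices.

2020-10-18, 2020-10-21

Every event lands on a Wednesday or Sunday (gaps cycle 4, 3, 4, 3, 4, 3).
So the schedule is: every Wednesday and Sunday.
The following Sunday is 2020-10-18.
The following Wednesday is 2020-10-21.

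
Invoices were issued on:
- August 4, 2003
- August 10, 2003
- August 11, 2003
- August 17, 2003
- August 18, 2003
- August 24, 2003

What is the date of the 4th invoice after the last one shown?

September 7, 2003

The gap pattern 6, 1, 6, 1, 6 repeats every 2 events.
These are the Mondays and Sundays of each week.
Next Monday: August 25, 2003.
The following Sunday is August 31, 2003.
The following Monday is September 1, 2003.
The following Sunday is September 7, 2003.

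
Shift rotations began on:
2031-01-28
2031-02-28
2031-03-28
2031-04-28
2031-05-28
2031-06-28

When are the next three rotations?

2031-07-28, 2031-08-28, 2031-09-28

The day-of-month is always 28 (31, 28, 31, 30, 31 days between events).
So this recurs on the 28th of each month.
Next: July 2031 → 2031-07-28.
August 2031: 2031-08-28.
Next: September 2031 → 2031-09-28.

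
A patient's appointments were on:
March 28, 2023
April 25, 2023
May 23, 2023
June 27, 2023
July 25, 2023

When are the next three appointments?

August 22, 2023; September 26, 2023; October 24, 2023

Gaps: 28, 28, 35, 28 days — a mix of 28 and 35. Every date is a Tuesday.
Each is the 4th Tuesday of its month.
4th Tuesday of August 2023: August 22, 2023.
September 2023 — 4th Tuesday is September 26, 2023.
October 2023 — 4th Tuesday is October 24, 2023.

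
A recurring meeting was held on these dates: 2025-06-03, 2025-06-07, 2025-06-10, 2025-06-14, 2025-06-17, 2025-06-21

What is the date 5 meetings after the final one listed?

2025-07-08

Gaps: 4, 3, 4, 3, 4 days — not constant, but cyclic with period 2.
The events fall on every Tuesday and Saturday.
Next Tuesday: 2025-06-24.
The following Saturday is 2025-06-28.
The following Tuesday is 2025-07-01.
Next Saturday: 2025-07-05.
Next Tuesday: 2025-07-08.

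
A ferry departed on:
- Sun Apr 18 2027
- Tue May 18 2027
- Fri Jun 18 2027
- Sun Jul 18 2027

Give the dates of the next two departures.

Gaps: 30, 31, 30 days — not constant. Every event is on the 18th of the month.
Pattern: the 18th of each month.
Next: August 2027 → Wed Aug 18 2027.
Next: September 2027 → Sat Sep 18 2027.

Wed Aug 18 2027, Sat Sep 18 2027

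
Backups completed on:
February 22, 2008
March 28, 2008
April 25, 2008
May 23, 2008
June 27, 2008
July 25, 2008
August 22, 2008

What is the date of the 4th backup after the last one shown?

These are Fridays at 28- or 35-day spacing (35, 28, 28, 35, 28, 28).
The pattern: 4th Friday of the month.
4th Friday of September 2008: September 26, 2008.
4th Friday of October 2008: October 24, 2008.
November 2008 — 4th Friday is November 28, 2008.
4th Friday of December 2008: December 26, 2008.

December 26, 2008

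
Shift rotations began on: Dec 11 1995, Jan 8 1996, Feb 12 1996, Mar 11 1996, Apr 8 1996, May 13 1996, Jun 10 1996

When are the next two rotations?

All dates are Mondays, 28, 35, 28, 28, 35, 28 days apart.
Specifically, the 2nd Monday of each month.
2nd Monday of July 1996: Jul 8 1996.
2nd Monday of August 1996: Aug 12 1996.

Jul 8 1996, Aug 12 1996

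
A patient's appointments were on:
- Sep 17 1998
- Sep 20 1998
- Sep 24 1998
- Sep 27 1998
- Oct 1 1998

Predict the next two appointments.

Oct 4 1998, Oct 8 1998

Every event lands on a Thursday or Sunday (gaps cycle 3, 4, 3, 4).
So the schedule is: every Thursday and Sunday.
Next Sunday: Oct 4 1998.
The following Thursday is Oct 8 1998.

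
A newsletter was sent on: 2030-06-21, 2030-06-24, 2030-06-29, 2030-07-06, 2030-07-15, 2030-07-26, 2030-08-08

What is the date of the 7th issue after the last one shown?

2031-01-02

Intervals are 3, 5, 7, 9, 11, 13 days — an arithmetic progression with common difference 2.
Next gap: 15 days. 2030-08-08 + 15 days = 2030-08-23.
Next gap: 17 days. 2030-08-23 + 17 days = 2030-09-09.
Next gap: 19 days. 2030-09-09 + 19 days = 2030-09-28.
Next gap: 21 days. 2030-09-28 + 21 days = 2030-10-19.
Next gap: 23 days. 2030-10-19 + 23 days = 2030-11-11.
Next gap: 25 days. 2030-11-11 + 25 days = 2030-12-06.
Next gap: 27 days. 2030-12-06 + 27 days = 2031-01-02.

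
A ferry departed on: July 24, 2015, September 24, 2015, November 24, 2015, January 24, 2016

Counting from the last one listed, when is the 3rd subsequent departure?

July 24, 2016

The day-of-month is always 24 (62, 61, 61 days between events).
So this recurs on the 24th of every 2 months.
Next: March 2016 → March 24, 2016.
May 2016: May 24, 2016.
Next: July 2016 → July 24, 2016.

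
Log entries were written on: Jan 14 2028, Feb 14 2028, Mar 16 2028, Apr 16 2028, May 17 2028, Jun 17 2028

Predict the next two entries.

Gaps between consecutive events: 31, 31, 31, 31, 31 days — a constant 31-day interval.
Jun 17 2028 + 31 days = Jul 18 2028.
Jul 18 2028 + 31 days = Aug 18 2028.

Jul 18 2028, Aug 18 2028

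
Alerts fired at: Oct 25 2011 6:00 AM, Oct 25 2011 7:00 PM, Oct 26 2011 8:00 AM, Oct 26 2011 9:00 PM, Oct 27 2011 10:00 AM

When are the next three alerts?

Oct 27 2011 11:00 PM, Oct 28 2011 12:00 PM, Oct 29 2011 1:00 AM

Gaps: 13, 13, 13, 13 hours — each event is 13 hours after the previous one.
Oct 27 2011 10:00 AM + 13 h = Oct 27 2011 11:00 PM.
Oct 27 2011 11:00 PM + 13 h = Oct 28 2011 12:00 PM.
Oct 28 2011 12:00 PM + 13 h = Oct 29 2011 1:00 AM.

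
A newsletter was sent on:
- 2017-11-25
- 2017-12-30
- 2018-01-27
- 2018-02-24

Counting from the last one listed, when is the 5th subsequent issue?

All Saturdays; the gaps (35, 28, 28) vary with month length.
This is the last Saturday of each month.
March 2018 ends with Saturday 2018-03-31.
Last Saturday of April 2018: 2018-04-28.
Last Saturday of May 2018: 2018-05-26.
Last Saturday of June 2018: 2018-06-30.
Last Saturday of July 2018: 2018-07-28.

2018-07-28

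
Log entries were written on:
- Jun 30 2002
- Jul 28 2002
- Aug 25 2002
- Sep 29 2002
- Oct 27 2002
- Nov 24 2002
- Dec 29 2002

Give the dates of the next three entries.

Jan 26 2003, Feb 23 2003, Mar 30 2003

All Sundays; the gaps (28, 28, 35, 28, 28, 35) vary with month length.
This is the last Sunday of each month.
January 2003 ends with Sunday Jan 26 2003.
February 2003 ends with Sunday Feb 23 2003.
March 2003 ends with Sunday Mar 30 2003.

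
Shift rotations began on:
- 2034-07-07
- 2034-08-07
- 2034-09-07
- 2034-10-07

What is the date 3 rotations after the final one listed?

2035-01-07

Gaps: 31, 31, 30 days — not constant. Every event is on the 7th of the month.
Pattern: the 7th of each month.
Next: November 2034 → 2034-11-07.
December 2034: 2034-12-07.
January 2035: 2035-01-07.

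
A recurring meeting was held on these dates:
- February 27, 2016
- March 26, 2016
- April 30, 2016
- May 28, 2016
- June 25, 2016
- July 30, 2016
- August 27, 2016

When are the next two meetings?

September 24, 2016; October 29, 2016

Every date is a Saturday; gaps 28, 35, 28, 28, 35, 28 days.
Each is the last Saturday of its month (at least one falls on the 29th or later, ruling out '4th Saturday').
September 2016 ends with Saturday September 24, 2016.
Last Saturday of October 2016: October 29, 2016.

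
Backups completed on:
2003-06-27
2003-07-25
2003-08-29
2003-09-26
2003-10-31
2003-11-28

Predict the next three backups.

2003-12-26, 2004-01-30, 2004-02-27

These are Fridays with 28, 35, 28, 35, 28-day gaps.
Each is the final Friday of its month — 2003-08-29 is past the 28th, so '4th Friday' doesn't fit.
December 2003 ends with Friday 2003-12-26.
Last Friday of January 2004: 2004-01-30.
February 2004 ends with Friday 2004-02-27.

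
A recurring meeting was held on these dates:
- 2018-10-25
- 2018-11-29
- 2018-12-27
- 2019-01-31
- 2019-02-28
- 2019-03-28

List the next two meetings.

All Thursdays; the gaps (35, 28, 35, 28, 28) vary with month length.
This is the last Thursday of each month.
Last Thursday of April 2019: 2019-04-25.
May 2019 ends with Thursday 2019-05-30.

2019-04-25, 2019-05-30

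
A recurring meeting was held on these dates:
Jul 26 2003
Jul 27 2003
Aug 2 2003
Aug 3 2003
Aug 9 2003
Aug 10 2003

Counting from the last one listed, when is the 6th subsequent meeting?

Every event lands on a Saturday or Sunday (gaps cycle 1, 6, 1, 6, 1).
So the schedule is: every Saturday and Sunday.
The following Saturday is Aug 16 2003.
Next Sunday: Aug 17 2003.
The following Saturday is Aug 23 2003.
Next Sunday: Aug 24 2003.
The following Saturday is Aug 30 2003.
The following Sunday is Aug 31 2003.

Aug 31 2003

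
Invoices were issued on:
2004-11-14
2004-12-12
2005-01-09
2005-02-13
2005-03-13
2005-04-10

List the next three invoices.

2005-05-08, 2005-06-12, 2005-07-10

All dates are Sundays, 28, 28, 35, 28, 28 days apart.
Specifically, the 2nd Sunday of each month.
2nd Sunday of May 2005: 2005-05-08.
June 2005 — 2nd Sunday is 2005-06-12.
2nd Sunday of July 2005: 2005-07-10.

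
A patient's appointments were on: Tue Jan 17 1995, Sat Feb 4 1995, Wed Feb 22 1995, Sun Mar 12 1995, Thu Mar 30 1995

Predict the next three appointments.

Every event comes 18 days after the last (18, 18, 18, 18).
Thu Mar 30 1995 + 18 days = Mon Apr 17 1995.
Mon Apr 17 1995 + 18 days = Fri May 5 1995.
Fri May 5 1995 + 18 days = Tue May 23 1995.

Mon Apr 17 1995, Fri May 5 1995, Tue May 23 1995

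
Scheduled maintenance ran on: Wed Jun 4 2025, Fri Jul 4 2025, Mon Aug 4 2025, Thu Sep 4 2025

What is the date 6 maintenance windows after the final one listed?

Wed Mar 4 2026

Each date is the 4th; the gaps (30, 31, 31) track the month lengths.
The rule is the 4th of each month.
October 2025: Sat Oct 4 2025.
November 2025: Tue Nov 4 2025.
December 2025: Thu Dec 4 2025.
January 2026: Sun Jan 4 2026.
February 2026: Wed Feb 4 2026.
March 2026: Wed Mar 4 2026.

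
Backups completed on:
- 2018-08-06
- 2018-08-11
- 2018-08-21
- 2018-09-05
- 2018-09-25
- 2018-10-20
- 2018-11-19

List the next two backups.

2018-12-24, 2019-02-02

The spacing grows by 5 each time: 5, 10, 15, 20, 25, 30 days.
Next gap: 35 days. 2018-11-19 + 35 days = 2018-12-24.
Next gap: 40 days. 2018-12-24 + 40 days = 2019-02-02.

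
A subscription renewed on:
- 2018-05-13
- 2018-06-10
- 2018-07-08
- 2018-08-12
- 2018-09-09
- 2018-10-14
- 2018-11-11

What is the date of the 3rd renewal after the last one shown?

Gaps: 28, 28, 35, 28, 35, 28 days — a mix of 28 and 35. Every date is a Sunday.
Each is the 2nd Sunday of its month.
December 2018 — 2nd Sunday is 2018-12-09.
2nd Sunday of January 2019: 2019-01-13.
2nd Sunday of February 2019: 2019-02-10.

2019-02-10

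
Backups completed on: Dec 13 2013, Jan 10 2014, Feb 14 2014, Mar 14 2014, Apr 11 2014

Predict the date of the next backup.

Gaps: 28, 35, 28, 28 days — a mix of 28 and 35. Every date is a Friday.
Each is the 2nd Friday of its month.
2nd Friday of May 2014: May 9 2014.

May 9 2014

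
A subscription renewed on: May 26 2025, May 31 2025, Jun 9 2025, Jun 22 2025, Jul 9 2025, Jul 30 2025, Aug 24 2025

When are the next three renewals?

The spacing grows by 4 each time: 5, 9, 13, 17, 21, 25 days.
Next gap: 29 days. Aug 24 2025 + 29 days = Sep 22 2025.
Next gap: 33 days. Sep 22 2025 + 33 days = Oct 25 2025.
Next gap: 37 days. Oct 25 2025 + 37 days = Dec 1 2025.

Sep 22 2025, Oct 25 2025, Dec 1 2025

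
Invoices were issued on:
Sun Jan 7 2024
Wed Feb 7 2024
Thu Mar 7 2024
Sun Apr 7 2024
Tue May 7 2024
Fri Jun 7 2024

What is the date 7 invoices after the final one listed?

Tue Jan 7 2025

Each date is the 7th; the gaps (31, 29, 31, 30, 31) track the month lengths.
The rule is the 7th of each month.
Next: July 2024 → Sun Jul 7 2024.
Next: August 2024 → Wed Aug 7 2024.
September 2024: Sat Sep 7 2024.
October 2024: Mon Oct 7 2024.
November 2024: Thu Nov 7 2024.
December 2024: Sat Dec 7 2024.
January 2025: Tue Jan 7 2025.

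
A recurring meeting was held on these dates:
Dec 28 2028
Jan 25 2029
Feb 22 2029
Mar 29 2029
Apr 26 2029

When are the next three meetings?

May 31 2029, Jun 28 2029, Jul 26 2029

These are Thursdays with 28, 28, 35, 28-day gaps.
Each is the final Thursday of its month — Mar 29 2029 is past the 28th, so '4th Thursday' doesn't fit.
May 2029 ends with Thursday May 31 2029.
June 2029 ends with Thursday Jun 28 2029.
July 2029 ends with Thursday Jul 26 2029.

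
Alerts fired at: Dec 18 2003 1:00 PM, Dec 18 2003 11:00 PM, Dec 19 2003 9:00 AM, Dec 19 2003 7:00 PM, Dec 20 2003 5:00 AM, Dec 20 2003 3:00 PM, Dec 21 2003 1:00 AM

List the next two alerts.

The interval is a steady 10 hours (10, 10, 10, 10, 10, 10).
Dec 21 2003 1:00 AM + 10 h = Dec 21 2003 11:00 AM.
Dec 21 2003 11:00 AM + 10 h = Dec 21 2003 9:00 PM.

Dec 21 2003 11:00 AM, Dec 21 2003 9:00 PM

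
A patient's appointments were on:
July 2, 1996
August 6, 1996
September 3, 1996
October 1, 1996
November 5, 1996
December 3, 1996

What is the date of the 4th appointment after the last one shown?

These are Tuesdays at 28- or 35-day spacing (35, 28, 28, 35, 28).
The pattern: 1st Tuesday of the month.
1st Tuesday of January 1997: January 7, 1997.
February 1997 — 1st Tuesday is February 4, 1997.
March 1997 — 1st Tuesday is March 4, 1997.
April 1997 — 1st Tuesday is April 1, 1997.

April 1, 1997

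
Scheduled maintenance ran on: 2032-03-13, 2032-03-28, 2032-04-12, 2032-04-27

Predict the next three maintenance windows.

Every event comes 15 days after the last (15, 15, 15).
2032-04-27 + 15 days = 2032-05-12.
2032-05-12 + 15 days = 2032-05-27.
2032-05-27 + 15 days = 2032-06-11.

2032-05-12, 2032-05-27, 2032-06-11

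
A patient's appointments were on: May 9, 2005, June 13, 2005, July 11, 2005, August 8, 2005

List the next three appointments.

September 12, 2005; October 10, 2005; November 14, 2005

All dates are Mondays, 35, 28, 28 days apart.
Specifically, the 2nd Monday of each month.
2nd Monday of September 2005: September 12, 2005.
2nd Monday of October 2005: October 10, 2005.
2nd Monday of November 2005: November 14, 2005.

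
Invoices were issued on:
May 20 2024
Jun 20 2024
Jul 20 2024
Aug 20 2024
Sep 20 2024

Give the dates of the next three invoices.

Oct 20 2024, Nov 20 2024, Dec 20 2024

Gaps: 31, 30, 31, 31 days — not constant. Every event is on the 20th of the month.
Pattern: the 20th of each month.
Next: October 2024 → Oct 20 2024.
November 2024: Nov 20 2024.
Next: December 2024 → Dec 20 2024.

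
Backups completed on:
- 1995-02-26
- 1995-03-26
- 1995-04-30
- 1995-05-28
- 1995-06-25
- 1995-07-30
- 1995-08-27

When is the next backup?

Every date is a Sunday; gaps 28, 35, 28, 28, 35, 28 days.
Each is the last Sunday of its month (at least one falls on the 29th or later, ruling out '4th Sunday').
September 1995 ends with Sunday 1995-09-24.

1995-09-24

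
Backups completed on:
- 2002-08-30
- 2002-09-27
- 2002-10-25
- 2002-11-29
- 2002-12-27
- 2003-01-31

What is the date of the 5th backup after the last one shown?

These are Fridays with 28, 28, 35, 28, 35-day gaps.
Each is the final Friday of its month — 2002-08-30 is past the 28th, so '4th Friday' doesn't fit.
Last Friday of February 2003: 2003-02-28.
March 2003 ends with Friday 2003-03-28.
April 2003 ends with Friday 2003-04-25.
Last Friday of May 2003: 2003-05-30.
Last Friday of June 2003: 2003-06-27.

2003-06-27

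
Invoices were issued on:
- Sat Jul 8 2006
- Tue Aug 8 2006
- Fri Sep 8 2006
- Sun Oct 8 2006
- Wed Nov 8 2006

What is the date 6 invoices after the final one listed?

Each date is the 8th; the gaps (31, 31, 30, 31) track the month lengths.
The rule is the 8th of each month.
December 2006: Fri Dec 8 2006.
Next: January 2007 → Mon Jan 8 2007.
February 2007: Thu Feb 8 2007.
March 2007: Thu Mar 8 2007.
April 2007: Sun Apr 8 2007.
May 2007: Tue May 8 2007.

Tue May 8 2007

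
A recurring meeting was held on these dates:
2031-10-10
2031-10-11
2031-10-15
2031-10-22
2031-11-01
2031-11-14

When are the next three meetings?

2031-11-30, 2031-12-19, 2032-01-10

Gaps: 1, 4, 7, 10, 13 days — each gap is 3 larger than the previous one.
Next gap: 16 days. 2031-11-14 + 16 days = 2031-11-30.
Next gap: 19 days. 2031-11-30 + 19 days = 2031-12-19.
Next gap: 22 days. 2031-12-19 + 22 days = 2032-01-10.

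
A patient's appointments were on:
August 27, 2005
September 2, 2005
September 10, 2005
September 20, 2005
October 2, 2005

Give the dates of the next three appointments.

The spacing grows by 2 each time: 6, 8, 10, 12 days.
Next gap: 14 days. October 2, 2005 + 14 days = October 16, 2005.
Next gap: 16 days. October 16, 2005 + 16 days = November 1, 2005.
Next gap: 18 days. November 1, 2005 + 18 days = November 19, 2005.

October 16, 2005; November 1, 2005; November 19, 2005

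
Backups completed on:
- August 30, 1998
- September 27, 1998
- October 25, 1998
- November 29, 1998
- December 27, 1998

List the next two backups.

January 31, 1999; February 28, 1999

Every date is a Sunday; gaps 28, 28, 35, 28 days.
Each is the last Sunday of its month (at least one falls on the 29th or later, ruling out '4th Sunday').
January 1999 ends with Sunday January 31, 1999.
Last Sunday of February 1999: February 28, 1999.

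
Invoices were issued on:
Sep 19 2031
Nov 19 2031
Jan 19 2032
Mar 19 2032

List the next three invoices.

Gaps: 61, 61, 60 days — not constant. Every event is on the 19th of the month.
Pattern: the 19th of every 2 months.
Next: May 2032 → May 19 2032.
Next: July 2032 → Jul 19 2032.
Next: September 2032 → Sep 19 2032.

May 19 2032, Jul 19 2032, Sep 19 2032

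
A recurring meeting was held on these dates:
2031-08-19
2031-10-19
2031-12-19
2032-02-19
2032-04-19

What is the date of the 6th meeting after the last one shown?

The day-of-month is always 19 (61, 61, 62, 60 days between events).
So this recurs on the 19th of every 2 months.
Next: June 2032 → 2032-06-19.
August 2032: 2032-08-19.
October 2032: 2032-10-19.
Next: December 2032 → 2032-12-19.
Next: February 2033 → 2033-02-19.
Next: April 2033 → 2033-04-19.

2033-04-19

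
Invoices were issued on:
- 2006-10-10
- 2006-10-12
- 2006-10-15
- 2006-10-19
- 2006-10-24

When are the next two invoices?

Intervals are 2, 3, 4, 5 days — an arithmetic progression with common difference 1.
Next gap: 6 days. 2006-10-24 + 6 days = 2006-10-30.
Next gap: 7 days. 2006-10-30 + 7 days = 2006-11-06.

2006-10-30, 2006-11-06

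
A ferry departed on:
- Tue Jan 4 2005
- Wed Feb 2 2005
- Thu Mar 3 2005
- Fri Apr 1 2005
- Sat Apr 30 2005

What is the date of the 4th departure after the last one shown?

Wed Aug 24 2005

Gaps between consecutive events: 29, 29, 29, 29 days — a constant 29-day interval.
Sat Apr 30 2005 + 29 days = Sun May 29 2005.
Sun May 29 2005 + 29 days = Mon Jun 27 2005.
Mon Jun 27 2005 + 29 days = Tue Jul 26 2005.
Tue Jul 26 2005 + 29 days = Wed Aug 24 2005.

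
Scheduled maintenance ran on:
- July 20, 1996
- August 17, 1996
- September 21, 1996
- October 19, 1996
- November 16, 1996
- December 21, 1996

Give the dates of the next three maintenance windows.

These are Saturdays at 28- or 35-day spacing (28, 35, 28, 28, 35).
The pattern: 3rd Saturday of the month.
January 1997 — 3rd Saturday is January 18, 1997.
3rd Saturday of February 1997: February 15, 1997.
March 1997 — 3rd Saturday is March 15, 1997.

January 18, 1997; February 15, 1997; March 15, 1997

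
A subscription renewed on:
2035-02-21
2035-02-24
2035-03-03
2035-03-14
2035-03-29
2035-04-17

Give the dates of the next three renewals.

2035-05-10, 2035-06-06, 2035-07-07

The spacing grows by 4 each time: 3, 7, 11, 15, 19 days.
Next gap: 23 days. 2035-04-17 + 23 days = 2035-05-10.
Next gap: 27 days. 2035-05-10 + 27 days = 2035-06-06.
Next gap: 31 days. 2035-06-06 + 31 days = 2035-07-07.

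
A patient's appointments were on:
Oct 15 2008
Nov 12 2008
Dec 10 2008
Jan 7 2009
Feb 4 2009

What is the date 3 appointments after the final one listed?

Gaps between consecutive events: 28, 28, 28, 28 days — a constant 28-day interval.
Feb 4 2009 + 28 days = Mar 4 2009.
Mar 4 2009 + 28 days = Apr 1 2009.
Apr 1 2009 + 28 days = Apr 29 2009.

Apr 29 2009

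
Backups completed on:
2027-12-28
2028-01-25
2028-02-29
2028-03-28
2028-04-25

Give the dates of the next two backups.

2028-05-30, 2028-06-27

All Tuesdays; the gaps (28, 35, 28, 28) vary with month length.
This is the last Tuesday of each month.
May 2028 ends with Tuesday 2028-05-30.
June 2028 ends with Tuesday 2028-06-27.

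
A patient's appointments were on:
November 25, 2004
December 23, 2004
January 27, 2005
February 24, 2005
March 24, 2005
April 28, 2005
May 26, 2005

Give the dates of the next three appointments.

Gaps: 28, 35, 28, 28, 35, 28 days — a mix of 28 and 35. Every date is a Thursday.
Each is the 4th Thursday of its month.
June 2005 — 4th Thursday is June 23, 2005.
July 2005 — 4th Thursday is July 28, 2005.
4th Thursday of August 2005: August 25, 2005.

June 23, 2005; July 28, 2005; August 25, 2005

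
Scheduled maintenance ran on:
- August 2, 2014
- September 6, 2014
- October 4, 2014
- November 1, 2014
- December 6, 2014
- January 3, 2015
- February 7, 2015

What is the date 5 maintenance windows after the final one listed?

Gaps: 35, 28, 28, 35, 28, 35 days — a mix of 28 and 35. Every date is a Saturday.
Each is the 1st Saturday of its month.
March 2015 — 1st Saturday is March 7, 2015.
April 2015 — 1st Saturday is April 4, 2015.
1st Saturday of May 2015: May 2, 2015.
1st Saturday of June 2015: June 6, 2015.
1st Saturday of July 2015: July 4, 2015.

July 4, 2015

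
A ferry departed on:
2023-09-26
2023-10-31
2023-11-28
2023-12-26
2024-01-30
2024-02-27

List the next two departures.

2024-03-26, 2024-04-30

All Tuesdays; the gaps (35, 28, 28, 35, 28) vary with month length.
This is the last Tuesday of each month.
March 2024 ends with Tuesday 2024-03-26.
Last Tuesday of April 2024: 2024-04-30.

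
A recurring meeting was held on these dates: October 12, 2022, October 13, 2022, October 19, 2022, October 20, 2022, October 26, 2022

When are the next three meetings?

The gap pattern 1, 6, 1, 6 repeats every 2 events.
These are the Wednesdays and Thursdays of each week.
The following Thursday is October 27, 2022.
The following Wednesday is November 2, 2022.
Next Thursday: November 3, 2022.

October 27, 2022; November 2, 2022; November 3, 2022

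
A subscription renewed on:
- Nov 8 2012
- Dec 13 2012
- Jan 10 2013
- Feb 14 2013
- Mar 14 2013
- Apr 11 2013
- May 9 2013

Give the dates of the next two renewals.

All dates are Thursdays, 35, 28, 35, 28, 28, 28 days apart.
Specifically, the 2nd Thursday of each month.
2nd Thursday of June 2013: Jun 13 2013.
2nd Thursday of July 2013: Jul 11 2013.

Jun 13 2013, Jul 11 2013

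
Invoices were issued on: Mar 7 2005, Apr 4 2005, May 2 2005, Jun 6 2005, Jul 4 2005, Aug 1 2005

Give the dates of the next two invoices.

All dates are Mondays, 28, 28, 35, 28, 28 days apart.
Specifically, the 1st Monday of each month.
1st Monday of September 2005: Sep 5 2005.
1st Monday of October 2005: Oct 3 2005.

Sep 5 2005, Oct 3 2005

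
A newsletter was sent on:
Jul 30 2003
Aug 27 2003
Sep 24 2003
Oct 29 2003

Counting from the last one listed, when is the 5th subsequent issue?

Mar 31 2004

Every date is a Wednesday; gaps 28, 28, 35 days.
Each is the last Wednesday of its month (at least one falls on the 29th or later, ruling out '4th Wednesday').
November 2003 ends with Wednesday Nov 26 2003.
Last Wednesday of December 2003: Dec 31 2003.
Last Wednesday of January 2004: Jan 28 2004.
February 2004 ends with Wednesday Feb 25 2004.
Last Wednesday of March 2004: Mar 31 2004.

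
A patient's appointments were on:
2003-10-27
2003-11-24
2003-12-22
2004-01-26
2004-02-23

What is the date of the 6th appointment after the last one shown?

Gaps: 28, 28, 35, 28 days — a mix of 28 and 35. Every date is a Monday.
Each is the 4th Monday of its month.
4th Monday of March 2004: 2004-03-22.
April 2004 — 4th Monday is 2004-04-26.
May 2004 — 4th Monday is 2004-05-24.
4th Monday of June 2004: 2004-06-28.
4th Monday of July 2004: 2004-07-26.
4th Monday of August 2004: 2004-08-23.

2004-08-23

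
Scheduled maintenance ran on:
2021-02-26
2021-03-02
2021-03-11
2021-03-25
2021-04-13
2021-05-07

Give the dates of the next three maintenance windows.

The spacing grows by 5 each time: 4, 9, 14, 19, 24 days.
Next gap: 29 days. 2021-05-07 + 29 days = 2021-06-05.
Next gap: 34 days. 2021-06-05 + 34 days = 2021-07-09.
Next gap: 39 days. 2021-07-09 + 39 days = 2021-08-17.

2021-06-05, 2021-07-09, 2021-08-17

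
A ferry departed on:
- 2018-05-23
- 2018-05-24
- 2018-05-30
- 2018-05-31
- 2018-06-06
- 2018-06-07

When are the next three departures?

2018-06-13, 2018-06-14, 2018-06-20

The gap pattern 1, 6, 1, 6, 1 repeats every 2 events.
These are the Wednesdays and Thursdays of each week.
The following Wednesday is 2018-06-13.
Next Thursday: 2018-06-14.
Next Wednesday: 2018-06-20.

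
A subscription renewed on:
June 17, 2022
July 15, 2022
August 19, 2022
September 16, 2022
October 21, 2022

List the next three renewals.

All dates are Fridays, 28, 35, 28, 35 days apart.
Specifically, the 3rd Friday of each month.
November 2022 — 3rd Friday is November 18, 2022.
December 2022 — 3rd Friday is December 16, 2022.
January 2023 — 3rd Friday is January 20, 2023.

November 18, 2022; December 16, 2022; January 20, 2023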